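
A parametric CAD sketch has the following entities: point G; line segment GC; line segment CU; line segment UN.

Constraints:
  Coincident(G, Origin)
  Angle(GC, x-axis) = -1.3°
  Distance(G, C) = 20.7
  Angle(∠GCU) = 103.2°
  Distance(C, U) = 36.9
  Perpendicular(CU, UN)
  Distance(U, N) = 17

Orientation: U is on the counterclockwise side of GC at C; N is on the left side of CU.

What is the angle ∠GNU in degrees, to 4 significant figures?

94.33°

∠GCU = 103.2°, so CU runs at -1.3° + (180° − 103.2°) = 75.50° from the x-axis; with |CU| = 36.9, U = C + 36.9·(cos 75.50°, sin 75.50°) = (29.93, 35.26). The perpendicularity gives UN at right angles to CU; with |UN| = 17.0 on the left of CU, N = U + 17.0·(-0.9681, 0.2504) = (13.48, 39.51). Then cos ∠GNU = NG·NU / (|NG||NU|), giving 94.33°.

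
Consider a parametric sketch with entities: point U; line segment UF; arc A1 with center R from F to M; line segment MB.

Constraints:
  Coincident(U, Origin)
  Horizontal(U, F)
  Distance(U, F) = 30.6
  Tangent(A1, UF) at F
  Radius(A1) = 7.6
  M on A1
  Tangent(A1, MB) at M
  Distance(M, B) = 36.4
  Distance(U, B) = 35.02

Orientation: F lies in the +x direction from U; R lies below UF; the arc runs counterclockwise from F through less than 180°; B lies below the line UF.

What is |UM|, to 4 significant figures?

24.39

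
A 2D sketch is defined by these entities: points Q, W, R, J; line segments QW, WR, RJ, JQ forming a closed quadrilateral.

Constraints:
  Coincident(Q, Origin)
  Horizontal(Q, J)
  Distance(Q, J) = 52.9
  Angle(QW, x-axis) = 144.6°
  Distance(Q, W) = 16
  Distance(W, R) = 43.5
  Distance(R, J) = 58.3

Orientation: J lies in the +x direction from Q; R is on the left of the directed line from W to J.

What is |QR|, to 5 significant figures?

45.569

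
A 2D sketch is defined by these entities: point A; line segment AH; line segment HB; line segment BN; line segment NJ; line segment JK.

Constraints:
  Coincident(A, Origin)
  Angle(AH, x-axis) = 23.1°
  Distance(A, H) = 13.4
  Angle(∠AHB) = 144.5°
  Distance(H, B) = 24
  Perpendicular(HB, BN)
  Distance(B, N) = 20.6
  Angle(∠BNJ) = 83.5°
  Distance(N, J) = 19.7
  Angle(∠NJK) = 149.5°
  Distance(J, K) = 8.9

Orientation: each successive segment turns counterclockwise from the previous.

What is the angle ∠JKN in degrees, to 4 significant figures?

21.13°

A is at the origin; AH runs at 23.1° with length 13.4, so H = (12.33, 5.257). ∠AHB = 144.5° gives HB at 58.60° from the x-axis; with |HB| = 24.0, B = (24.83, 25.74). HB is perpendicular to BN, so BN runs at 148.6°; with |BN| = 20.6, N = (7.247, 36.48). ∠BNJ = 83.5° gives NJ at -114.9° from the x-axis; with |NJ| = 19.7, J = (-1.048, 18.61). ∠NJK = 149.5° gives JK at -84.40° from the x-axis; with |JK| = 8.9, K = (-0.1792, 9.749). Then cos ∠JKN = KJ·KN / (|KJ||KN|), giving 21.13°.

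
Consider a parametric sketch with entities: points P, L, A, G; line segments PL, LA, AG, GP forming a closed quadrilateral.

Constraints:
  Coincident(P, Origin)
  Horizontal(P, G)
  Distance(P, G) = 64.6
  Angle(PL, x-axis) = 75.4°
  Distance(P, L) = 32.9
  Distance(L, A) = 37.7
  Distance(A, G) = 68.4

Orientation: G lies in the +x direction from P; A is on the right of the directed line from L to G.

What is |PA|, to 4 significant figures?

5.373

P is at the origin; PG is horizontal with |PG| = 64.6 and G in +x, so G = (64.6, 0). PL runs at 75.4° with |PL| = 32.9, so L = (8.293, 31.84). A is determined by |LA| = 37.7 and |AG| = 68.4 together: it lies at the intersection of circle(L, 37.7) and circle(G, 68.4). With |LG| = 64.68, the foot of the radical line on LG is 7.164 from L and the perpendicular offset is √(37.7² − 7.164²) = 37.01. Taking the right-of-LG solution: A = (-3.688, -3.908).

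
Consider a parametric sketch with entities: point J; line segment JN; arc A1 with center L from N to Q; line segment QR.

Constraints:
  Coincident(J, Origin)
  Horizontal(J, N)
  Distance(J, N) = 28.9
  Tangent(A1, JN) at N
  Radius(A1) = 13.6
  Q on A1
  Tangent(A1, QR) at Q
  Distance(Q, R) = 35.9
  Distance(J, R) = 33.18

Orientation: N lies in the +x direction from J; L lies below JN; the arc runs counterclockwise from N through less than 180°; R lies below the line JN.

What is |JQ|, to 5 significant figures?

19.018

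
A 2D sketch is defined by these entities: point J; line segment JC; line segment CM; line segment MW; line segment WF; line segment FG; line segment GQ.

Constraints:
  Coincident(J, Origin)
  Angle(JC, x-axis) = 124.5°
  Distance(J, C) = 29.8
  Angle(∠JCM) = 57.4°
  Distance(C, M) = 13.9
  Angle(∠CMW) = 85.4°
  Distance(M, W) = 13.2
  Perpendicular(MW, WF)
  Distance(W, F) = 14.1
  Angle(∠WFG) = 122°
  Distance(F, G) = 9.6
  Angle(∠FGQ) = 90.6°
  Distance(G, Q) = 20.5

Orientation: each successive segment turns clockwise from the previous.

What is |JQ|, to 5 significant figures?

31.431

∠WFG = 122.0° gives FG at 119.30° from the x-axis; with |FG| = 9.6, G = (-22.391, 20.871). ∠FGQ = 90.6° gives GQ at 29.900° from the x-axis; with |GQ| = 20.5, Q = (-4.6194, 31.090). Then |JQ| = |Q − J| = 31.431.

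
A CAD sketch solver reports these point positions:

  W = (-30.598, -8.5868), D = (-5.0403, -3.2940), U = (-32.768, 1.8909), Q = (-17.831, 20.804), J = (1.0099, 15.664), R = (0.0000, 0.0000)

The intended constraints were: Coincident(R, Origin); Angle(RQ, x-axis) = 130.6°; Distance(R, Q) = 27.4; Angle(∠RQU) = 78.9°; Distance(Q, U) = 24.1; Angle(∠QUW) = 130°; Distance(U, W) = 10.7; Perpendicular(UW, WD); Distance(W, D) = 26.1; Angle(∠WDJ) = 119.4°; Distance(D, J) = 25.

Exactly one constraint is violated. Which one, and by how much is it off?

Distance(D, J) = 25 — off by 5.10.

R = (0.00, 0.00) ✓; RQ at 130.6° ✓; |RQ| = 27.40 ✓; ∠RQU = 78.90° ✓; |QU| = 24.10 ✓; ∠QUW = 130.0° ✓; |UW| = 10.70 ✓; ∠(UW, WD) = 90.00° ✓; |WD| = 26.10 ✓; ∠WDJ = 119.4° ✓; |DJ| = 19.90 ✗.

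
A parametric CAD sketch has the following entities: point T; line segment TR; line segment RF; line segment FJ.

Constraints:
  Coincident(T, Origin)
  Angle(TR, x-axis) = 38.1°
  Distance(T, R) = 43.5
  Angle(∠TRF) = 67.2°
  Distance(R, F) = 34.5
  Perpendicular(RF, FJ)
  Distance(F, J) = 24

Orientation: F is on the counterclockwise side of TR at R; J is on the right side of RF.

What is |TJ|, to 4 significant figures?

66.48

∠TRF = 67.2°, so RF runs at 38.1° + (180° − 67.2°) = 150.9° from the x-axis; with |RF| = 34.5, F = R + 34.5·(cos 150.9°, sin 150.9°) = (4.087, 43.62). The perpendicularity gives FJ at right angles to RF; with |FJ| = 24.0 on the right of RF, J = F + 24.0·(0.4863, 0.8738) = (15.76, 64.59). Then |TJ| = |J − T| = 66.48.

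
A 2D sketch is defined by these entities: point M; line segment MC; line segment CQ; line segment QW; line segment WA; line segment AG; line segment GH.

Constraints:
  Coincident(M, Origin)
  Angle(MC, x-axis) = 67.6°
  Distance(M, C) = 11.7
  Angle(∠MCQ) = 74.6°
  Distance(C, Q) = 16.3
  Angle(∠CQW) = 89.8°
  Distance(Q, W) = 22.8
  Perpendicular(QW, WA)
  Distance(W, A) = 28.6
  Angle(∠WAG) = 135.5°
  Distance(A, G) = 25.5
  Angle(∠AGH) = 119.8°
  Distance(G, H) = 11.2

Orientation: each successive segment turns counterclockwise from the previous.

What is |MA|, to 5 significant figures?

19.242

∠CQW = 89.8° gives QW at -96.800° from the x-axis; with |QW| = 22.8, W = (-14.420, -9.8360). The perpendicularity gives WA at right angles to QW, so WA runs at -6.8000°; with |WA| = 28.6, A = (13.979, -13.222). Then |MA| = |A − M| = 19.242.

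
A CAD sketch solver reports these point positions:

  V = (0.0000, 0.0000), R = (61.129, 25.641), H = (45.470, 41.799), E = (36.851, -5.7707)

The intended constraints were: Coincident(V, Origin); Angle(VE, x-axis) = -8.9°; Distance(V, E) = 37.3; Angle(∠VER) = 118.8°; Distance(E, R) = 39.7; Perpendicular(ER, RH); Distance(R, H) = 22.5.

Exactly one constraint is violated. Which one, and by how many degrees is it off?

Perpendicular(ER, RH) — off by 8.20°.

V = (0.00, 0.00) ✓; VE at -8.900° ✓; |VE| = 37.30 ✓; ∠VER = 118.8° ✓; |ER| = 39.70 ✓; ∠(ER, RH) = 81.80° ✗; |RH| = 22.50 ✓.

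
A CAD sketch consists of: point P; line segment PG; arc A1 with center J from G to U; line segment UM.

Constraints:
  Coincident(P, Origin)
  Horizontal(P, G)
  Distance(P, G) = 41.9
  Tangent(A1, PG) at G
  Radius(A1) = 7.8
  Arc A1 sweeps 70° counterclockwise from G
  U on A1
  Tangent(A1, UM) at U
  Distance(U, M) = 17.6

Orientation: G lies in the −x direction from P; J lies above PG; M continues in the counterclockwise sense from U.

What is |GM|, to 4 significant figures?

25.45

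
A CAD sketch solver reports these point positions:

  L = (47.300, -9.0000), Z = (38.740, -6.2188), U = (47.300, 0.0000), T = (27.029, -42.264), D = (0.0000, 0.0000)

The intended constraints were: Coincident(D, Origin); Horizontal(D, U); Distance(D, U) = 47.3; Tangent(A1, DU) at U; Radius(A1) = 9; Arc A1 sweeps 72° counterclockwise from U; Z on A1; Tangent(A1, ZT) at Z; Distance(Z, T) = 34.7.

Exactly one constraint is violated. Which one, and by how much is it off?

Distance(Z, T) = 34.7 — off by 3.20.

D = (0.00, 0.00) ✓; D.y = 0.00, U.y = 0.00 ✓; |DU| = 47.30 ✓; ∠(LU, UD) = 90.00° ✓; |LU| = 9.000 ✓; bearing(L→Z) − bearing(L→U) = 72.00° ✓; |LZ| = 9.000 ✓; ∠(LZ, ZT) = 90.00° ✓; |ZT| = 37.90 ✗.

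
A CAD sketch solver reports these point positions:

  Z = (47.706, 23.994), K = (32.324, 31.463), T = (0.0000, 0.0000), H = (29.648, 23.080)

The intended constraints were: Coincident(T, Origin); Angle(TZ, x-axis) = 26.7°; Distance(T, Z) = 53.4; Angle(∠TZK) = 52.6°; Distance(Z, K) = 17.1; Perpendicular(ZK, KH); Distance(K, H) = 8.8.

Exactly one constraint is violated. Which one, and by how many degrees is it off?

Perpendicular(ZK, KH) — off by 8.20°.

T = (0.00, 0.00) ✓; TZ at 26.70° ✓; |TZ| = 53.40 ✓; ∠TZK = 52.60° ✓; |ZK| = 17.10 ✓; ∠(ZK, KH) = 98.20° ✗; |KH| = 8.800 ✓.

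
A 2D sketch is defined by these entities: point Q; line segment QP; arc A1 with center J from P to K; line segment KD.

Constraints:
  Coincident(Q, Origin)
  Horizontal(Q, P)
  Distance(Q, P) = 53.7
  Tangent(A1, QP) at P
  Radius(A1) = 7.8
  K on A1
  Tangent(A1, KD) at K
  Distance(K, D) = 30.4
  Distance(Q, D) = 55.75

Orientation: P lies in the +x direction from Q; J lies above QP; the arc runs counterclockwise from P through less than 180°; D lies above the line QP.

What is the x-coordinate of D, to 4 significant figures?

41.83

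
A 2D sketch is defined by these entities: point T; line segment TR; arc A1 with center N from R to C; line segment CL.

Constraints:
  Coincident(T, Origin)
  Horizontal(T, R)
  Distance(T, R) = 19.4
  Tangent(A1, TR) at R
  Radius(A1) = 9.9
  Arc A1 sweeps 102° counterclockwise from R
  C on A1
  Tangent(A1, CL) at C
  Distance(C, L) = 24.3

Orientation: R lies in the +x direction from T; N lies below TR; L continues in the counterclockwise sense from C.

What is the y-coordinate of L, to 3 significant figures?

-35.7

On A1, R sits at bearing 90° from N; a 102° counterclockwise sweep puts C at bearing 192°, so C = N + 9.9·(cos 192°, sin 192°) = (9.72, -12.0). Since A1 is tangent to CL there, NC ⟂ CL, so CL runs along (−sin 192°, cos 192°); with |CL| = 24.3, L = (14.8, -35.7). So L.y = -35.7.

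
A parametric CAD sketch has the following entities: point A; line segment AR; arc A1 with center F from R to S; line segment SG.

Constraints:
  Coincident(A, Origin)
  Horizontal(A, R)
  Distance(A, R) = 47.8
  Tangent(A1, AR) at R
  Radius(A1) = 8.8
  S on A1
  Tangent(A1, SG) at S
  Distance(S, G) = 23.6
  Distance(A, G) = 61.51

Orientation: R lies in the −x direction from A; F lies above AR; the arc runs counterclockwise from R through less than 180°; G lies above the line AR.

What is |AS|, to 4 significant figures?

42.15

Checks: |FS| = 8.800 ✓; ∠(FS, SG) = 90.00° ✓; |SG| = 23.60 ✓; |AG| = 61.51 ✓.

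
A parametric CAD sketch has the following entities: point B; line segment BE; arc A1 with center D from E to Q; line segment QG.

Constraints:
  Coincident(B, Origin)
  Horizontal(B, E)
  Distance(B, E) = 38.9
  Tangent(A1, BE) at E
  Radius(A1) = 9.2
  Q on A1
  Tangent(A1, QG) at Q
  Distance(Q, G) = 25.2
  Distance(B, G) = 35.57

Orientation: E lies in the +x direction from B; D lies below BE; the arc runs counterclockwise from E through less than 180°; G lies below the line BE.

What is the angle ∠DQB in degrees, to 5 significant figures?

167.91°

B is at the origin; BE is horizontal with |BE| = 38.9 and E on the +x side, so E = (38.900, 0.0000). Since A1 is tangent to BE there, DE ⟂ BE, so D = E + (0, -9.2) = (38.900, -9.2000). Since DQ ⟂ QG (tangency), |DG| = √(9.2² + 25.2²) = 26.827 regardless of where Q sits on A1. So G lies on both circle(B, 35.57) and circle(D, 26.827); the below-BE intersection is G = (20.711, -28.919). Q is the foot of the tangent from G: Q = (30.409, -5.6595).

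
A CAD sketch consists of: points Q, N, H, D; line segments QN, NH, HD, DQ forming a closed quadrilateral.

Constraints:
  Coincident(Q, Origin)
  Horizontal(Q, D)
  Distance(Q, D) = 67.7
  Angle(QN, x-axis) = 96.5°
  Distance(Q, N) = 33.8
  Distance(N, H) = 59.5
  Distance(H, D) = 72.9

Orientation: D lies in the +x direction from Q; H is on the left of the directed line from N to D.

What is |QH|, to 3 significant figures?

81.8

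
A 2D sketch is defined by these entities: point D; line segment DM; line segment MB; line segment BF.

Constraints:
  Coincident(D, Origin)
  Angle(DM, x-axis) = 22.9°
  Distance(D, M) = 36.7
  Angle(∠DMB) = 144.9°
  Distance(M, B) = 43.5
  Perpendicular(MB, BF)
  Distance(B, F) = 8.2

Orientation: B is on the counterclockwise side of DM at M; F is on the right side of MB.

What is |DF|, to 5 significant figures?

79.150

D is at the origin; DM runs at 22.9° with length 36.7, so M = 36.7·(cos 22.9°, sin 22.9°) = (33.808, 14.281). ∠DMB = 144.9°, so MB runs at 22.9° + (180° − 144.9°) = 58.000° from the x-axis; with |MB| = 43.5, B = M + 43.5·(cos 58.000°, sin 58.000°) = (56.859, 51.171). MB ⟂ BF; with |BF| = 8.2 on the right of MB, F = B + 8.2·(0.84805, -0.52992) = (63.813, 46.826). Then |DF| = |F − D| = 79.150.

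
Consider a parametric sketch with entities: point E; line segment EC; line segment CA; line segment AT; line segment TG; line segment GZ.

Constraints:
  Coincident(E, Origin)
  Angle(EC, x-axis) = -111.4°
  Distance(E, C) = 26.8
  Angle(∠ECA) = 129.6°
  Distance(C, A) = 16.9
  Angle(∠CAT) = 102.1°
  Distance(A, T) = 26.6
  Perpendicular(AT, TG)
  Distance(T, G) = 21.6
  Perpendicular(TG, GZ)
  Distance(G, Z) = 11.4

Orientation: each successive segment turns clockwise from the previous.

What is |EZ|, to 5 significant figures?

16.098

E is at the origin; EC runs at -111.4° with length 26.8, so C = (-9.7787, -24.952). ∠ECA = 129.6° gives CA at -161.80° from the x-axis; with |CA| = 16.9, A = (-25.833, -30.231). ∠CAT = 102.1° gives AT at 120.30° from the x-axis; with |AT| = 26.6, T = (-39.254, -7.2644). AT is perpendicular to TG, so TG runs at 30.300°; with |TG| = 21.6, G = (-20.604, 3.6334). TG is perpendicular to GZ, so GZ runs at -59.700°; with |GZ| = 11.4, Z = (-14.853, -6.2093). Then |EZ| = |Z − E| = 16.098.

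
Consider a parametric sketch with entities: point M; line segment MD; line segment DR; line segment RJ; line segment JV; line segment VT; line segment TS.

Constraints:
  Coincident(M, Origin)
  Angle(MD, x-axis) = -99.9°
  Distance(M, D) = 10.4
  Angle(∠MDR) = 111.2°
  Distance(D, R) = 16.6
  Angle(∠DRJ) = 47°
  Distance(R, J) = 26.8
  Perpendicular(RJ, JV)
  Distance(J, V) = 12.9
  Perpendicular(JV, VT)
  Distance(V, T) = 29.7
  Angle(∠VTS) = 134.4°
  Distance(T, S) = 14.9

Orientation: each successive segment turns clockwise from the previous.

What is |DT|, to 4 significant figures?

14.24

M is at the origin; MD runs at -99.9° with length 10.4, so D = (-1.788, -10.25). ∠MDR = 111.2° gives DR at -168.7° from the x-axis; with |DR| = 16.6, R = (-18.07, -13.50). ∠DRJ = 47.0° gives RJ at 58.30° from the x-axis; with |RJ| = 26.8, J = (-3.984, 9.304). The perpendicularity gives JV at right angles to RJ, so JV runs at -31.70°; with |JV| = 12.9, V = (6.992, 2.525). JV ⟂ VT, so VT runs at -121.7°; with |VT| = 29.7, T = (-8.615, -22.74). Then |DT| = |T − D| = 14.24.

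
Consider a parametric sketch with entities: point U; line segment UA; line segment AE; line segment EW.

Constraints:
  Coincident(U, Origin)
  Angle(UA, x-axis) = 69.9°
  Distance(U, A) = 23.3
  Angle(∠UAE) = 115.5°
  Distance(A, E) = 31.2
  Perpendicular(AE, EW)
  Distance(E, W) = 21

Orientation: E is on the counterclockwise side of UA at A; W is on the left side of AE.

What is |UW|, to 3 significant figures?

41.2

∠UAE = 115.5°, so AE runs at 69.9° + (180° − 115.5°) = 134° from the x-axis; with |AE| = 31.2, E = A + 31.2·(cos 134°, sin 134°) = (-13.8, 44.2). The perpendicularity gives EW at right angles to AE; with |EW| = 21.0 on the left of AE, W = E + 21.0·(-0.714, -0.700) = (-28.8, 29.5). Then |UW| = |W − U| = 41.2.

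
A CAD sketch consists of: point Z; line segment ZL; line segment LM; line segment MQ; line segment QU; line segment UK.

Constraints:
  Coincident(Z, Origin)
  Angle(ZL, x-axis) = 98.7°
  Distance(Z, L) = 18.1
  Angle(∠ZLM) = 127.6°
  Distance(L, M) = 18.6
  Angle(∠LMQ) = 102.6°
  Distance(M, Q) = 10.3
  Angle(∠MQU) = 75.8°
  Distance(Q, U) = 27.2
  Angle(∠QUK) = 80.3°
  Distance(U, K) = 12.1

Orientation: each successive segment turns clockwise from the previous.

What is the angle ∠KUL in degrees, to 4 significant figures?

23.02°

Z is at the origin; ZL runs at 98.7° with length 18.1, so L = (-2.738, 17.89). ∠ZLM = 127.6° gives LM at 46.30° from the x-axis; with |LM| = 18.6, M = (10.11, 31.34). ∠LMQ = 102.6° gives MQ at -31.10° from the x-axis; with |MQ| = 10.3, Q = (18.93, 26.02). ∠MQU = 75.8° gives QU at -135.3° from the x-axis; with |QU| = 27.2, U = (-0.4016, 6.886). ∠QUK = 80.3° gives UK at 125.0° from the x-axis; with |UK| = 12.1, K = (-7.342, 16.80). Then cos ∠KUL = UK·UL / (|UK||UL|), giving 23.02°.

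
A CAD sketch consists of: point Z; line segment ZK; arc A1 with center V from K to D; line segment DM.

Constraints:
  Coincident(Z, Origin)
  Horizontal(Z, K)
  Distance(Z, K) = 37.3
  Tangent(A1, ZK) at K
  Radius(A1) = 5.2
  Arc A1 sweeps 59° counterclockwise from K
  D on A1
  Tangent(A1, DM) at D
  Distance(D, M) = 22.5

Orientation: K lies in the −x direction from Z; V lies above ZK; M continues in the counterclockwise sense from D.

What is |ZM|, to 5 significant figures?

30.452

Z is at the origin; Z and K share the same y with |ZK| = 37.3 and K on the −x side, so K = (-37.300, 0.0000). Tangency of A1 to ZK means the radius VK is perpendicular to ZK, so V = K + (0, 5.2) = (-37.300, 5.2000). On A1, K sits at bearing -90° from V; a 59° counterclockwise sweep puts D at bearing -31°, so D = V + 5.2·(cos -31°, sin -31°) = (-32.843, 2.5218). Tangency of A1 to DM means the radius VD is perpendicular to DM, so DM runs along (−sin -31°, cos -31°); with |DM| = 22.5, M = (-21.254, 21.808). Then |ZM| = |M − Z| = 30.452.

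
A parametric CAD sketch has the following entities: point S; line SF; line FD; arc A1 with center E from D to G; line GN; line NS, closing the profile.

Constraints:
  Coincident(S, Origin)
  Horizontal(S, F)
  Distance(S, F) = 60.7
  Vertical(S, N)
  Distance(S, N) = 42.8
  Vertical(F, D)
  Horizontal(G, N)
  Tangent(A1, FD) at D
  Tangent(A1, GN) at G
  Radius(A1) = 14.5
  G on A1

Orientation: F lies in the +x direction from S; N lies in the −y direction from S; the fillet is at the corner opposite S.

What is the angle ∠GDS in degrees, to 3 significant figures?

70.0°

The virtual corner opposite S is at (60.7, -42.8). Since A1 is tangent to FD there, ED ⟂ FD and since A1 is tangent to GN there, EG ⟂ GN, with radius 14.5, so the center E sits 14.5 in from both sides at E = (46.2, -28.3). That places the tangent points at D = (60.7, -28.3) on FD and G = (46.2, -42.8) on GN. Then cos ∠GDS = DG·DS / (|DG||DS|), giving 70.0°.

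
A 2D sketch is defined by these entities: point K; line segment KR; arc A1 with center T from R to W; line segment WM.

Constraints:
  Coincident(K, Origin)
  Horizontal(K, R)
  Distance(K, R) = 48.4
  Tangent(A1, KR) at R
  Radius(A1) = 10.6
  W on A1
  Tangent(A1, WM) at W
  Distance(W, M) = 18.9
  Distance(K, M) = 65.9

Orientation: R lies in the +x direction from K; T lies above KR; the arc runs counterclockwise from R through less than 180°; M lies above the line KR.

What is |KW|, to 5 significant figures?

59.954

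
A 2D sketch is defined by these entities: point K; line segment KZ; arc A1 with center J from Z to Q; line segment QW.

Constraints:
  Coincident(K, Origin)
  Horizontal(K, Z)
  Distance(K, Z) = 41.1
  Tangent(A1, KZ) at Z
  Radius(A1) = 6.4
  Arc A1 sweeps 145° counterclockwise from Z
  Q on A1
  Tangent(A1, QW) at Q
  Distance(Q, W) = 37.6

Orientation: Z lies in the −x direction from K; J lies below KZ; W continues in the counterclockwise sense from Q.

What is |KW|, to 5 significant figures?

36.028

K is at the origin; K and Z share the same y with |KZ| = 41.1 and Z on the −x side, so Z = (-41.100, 0.0000). Since A1 is tangent to KZ there, JZ ⟂ KZ, so J = Z + (0, -6.4) = (-41.100, -6.4000). On A1, Z sits at bearing 90° from J; a 145° counterclockwise sweep puts Q at bearing 235°, so Q = J + 6.4·(cos 235°, sin 235°) = (-44.771, -11.643). Since A1 is tangent to QW there, JQ ⟂ QW, so QW runs along (−sin 235°, cos 235°); with |QW| = 37.6, W = (-13.971, -33.209). Then |KW| = |W − K| = 36.028.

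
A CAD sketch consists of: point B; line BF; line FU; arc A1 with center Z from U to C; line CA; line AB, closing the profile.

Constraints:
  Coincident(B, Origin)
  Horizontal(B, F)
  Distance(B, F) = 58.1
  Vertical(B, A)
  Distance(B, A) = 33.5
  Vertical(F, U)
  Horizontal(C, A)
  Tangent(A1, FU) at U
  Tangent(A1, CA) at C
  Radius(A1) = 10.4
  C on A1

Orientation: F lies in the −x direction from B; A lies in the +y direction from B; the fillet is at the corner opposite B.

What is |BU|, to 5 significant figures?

62.524

The virtual corner opposite B is at (-58.100, 33.500). A1 meets FU tangentially, so ZU is at right angles to FU and since A1 is tangent to CA there, ZC ⟂ CA, with radius 10.4, so the center Z sits 10.4 in from both sides at Z = (-47.700, 23.100). That places the tangent points at U = (-58.100, 23.100) on FU and C = (-47.700, 33.500) on CA. Then |BU| = |U − B| = 62.524.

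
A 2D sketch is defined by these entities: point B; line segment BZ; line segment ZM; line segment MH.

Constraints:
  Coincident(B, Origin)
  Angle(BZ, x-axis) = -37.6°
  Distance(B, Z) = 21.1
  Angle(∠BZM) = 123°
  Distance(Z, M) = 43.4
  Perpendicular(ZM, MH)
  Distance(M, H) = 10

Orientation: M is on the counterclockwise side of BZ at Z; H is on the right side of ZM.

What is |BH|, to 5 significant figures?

61.483

B is at the origin; BZ runs at -37.6° with length 21.1, so Z = 21.1·(cos -37.6°, sin -37.6°) = (16.717, -12.874). ∠BZM = 123.0°, so ZM runs at -37.6° + (180° − 123.0°) = 19.400° from the x-axis; with |ZM| = 43.4, M = Z + 43.4·(cos 19.400°, sin 19.400°) = (57.653, 1.5417). The perpendicularity gives MH at right angles to ZM; with |MH| = 10.0 on the right of ZM, H = M + 10.0·(0.33216, -0.94322) = (60.975, -7.8905). Then |BH| = |H − B| = 61.483.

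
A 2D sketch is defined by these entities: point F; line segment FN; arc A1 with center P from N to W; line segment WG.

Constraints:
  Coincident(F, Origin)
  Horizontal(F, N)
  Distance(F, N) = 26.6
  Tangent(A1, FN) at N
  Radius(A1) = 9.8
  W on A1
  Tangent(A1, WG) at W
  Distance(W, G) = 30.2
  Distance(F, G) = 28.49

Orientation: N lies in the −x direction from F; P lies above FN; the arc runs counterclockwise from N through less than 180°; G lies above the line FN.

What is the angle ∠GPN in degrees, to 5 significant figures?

126.03°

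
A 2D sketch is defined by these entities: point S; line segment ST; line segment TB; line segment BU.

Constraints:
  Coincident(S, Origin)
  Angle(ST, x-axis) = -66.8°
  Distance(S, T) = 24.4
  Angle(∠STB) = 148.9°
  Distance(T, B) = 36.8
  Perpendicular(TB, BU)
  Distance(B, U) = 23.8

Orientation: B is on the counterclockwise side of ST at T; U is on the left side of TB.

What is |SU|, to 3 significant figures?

58.8

S is at the origin; ST runs at -66.8° with length 24.4, so T = 24.4·(cos -66.8°, sin -66.8°) = (9.61, -22.4). ∠STB = 148.9°, so TB runs at -66.8° + (180° − 148.9°) = -35.7° from the x-axis; with |TB| = 36.8, B = T + 36.8·(cos -35.7°, sin -35.7°) = (39.5, -43.9). The perpendicularity gives BU at right angles to TB; with |BU| = 23.8 on the left of TB, U = B + 23.8·(0.584, 0.812) = (53.4, -24.6). Then |SU| = |U − S| = 58.8.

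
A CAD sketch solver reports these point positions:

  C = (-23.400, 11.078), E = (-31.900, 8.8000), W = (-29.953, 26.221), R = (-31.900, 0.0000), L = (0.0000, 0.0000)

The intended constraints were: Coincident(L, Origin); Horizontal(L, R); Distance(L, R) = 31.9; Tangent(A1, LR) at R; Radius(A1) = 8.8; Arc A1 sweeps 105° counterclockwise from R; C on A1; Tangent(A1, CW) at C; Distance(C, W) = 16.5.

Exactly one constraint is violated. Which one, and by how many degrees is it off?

Tangent(A1, CW) at C — off by 8.40°.

L = (0.00, 0.00) ✓; L.y = 0.00, R.y = 0.00 ✓; |LR| = 31.90 ✓; ∠(ER, RL) = 90.00° ✓; |ER| = 8.800 ✓; bearing(E→C) − bearing(E→R) = 105.0° ✓; |EC| = 8.800 ✓; ∠(EC, CW) = 81.60° ✗; |CW| = 16.50 ✓.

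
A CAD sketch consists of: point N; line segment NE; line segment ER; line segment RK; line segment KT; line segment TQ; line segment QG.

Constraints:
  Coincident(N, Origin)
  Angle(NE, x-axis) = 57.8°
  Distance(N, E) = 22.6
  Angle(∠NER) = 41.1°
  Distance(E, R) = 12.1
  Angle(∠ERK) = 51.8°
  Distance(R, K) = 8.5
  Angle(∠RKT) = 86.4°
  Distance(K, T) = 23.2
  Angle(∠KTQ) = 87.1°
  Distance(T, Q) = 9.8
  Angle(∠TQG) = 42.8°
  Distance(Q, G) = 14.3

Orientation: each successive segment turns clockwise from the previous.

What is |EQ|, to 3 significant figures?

16.1

N is at the origin; NE runs at 57.8° with length 22.6, so E = (12.0, 19.1). ∠NER = 41.1° gives ER at -81.1° from the x-axis; with |ER| = 12.1, R = (13.9, 7.17). ∠ERK = 51.8° gives RK at 151° from the x-axis; with |RK| = 8.5, K = (6.50, 11.3). ∠RKT = 86.4° gives KT at 57.1° from the x-axis; with |KT| = 23.2, T = (19.1, 30.8). ∠KTQ = 87.1° gives TQ at -35.8° from the x-axis; with |TQ| = 9.8, Q = (27.1, 25.1). Then |EQ| = |Q − E| = 16.1.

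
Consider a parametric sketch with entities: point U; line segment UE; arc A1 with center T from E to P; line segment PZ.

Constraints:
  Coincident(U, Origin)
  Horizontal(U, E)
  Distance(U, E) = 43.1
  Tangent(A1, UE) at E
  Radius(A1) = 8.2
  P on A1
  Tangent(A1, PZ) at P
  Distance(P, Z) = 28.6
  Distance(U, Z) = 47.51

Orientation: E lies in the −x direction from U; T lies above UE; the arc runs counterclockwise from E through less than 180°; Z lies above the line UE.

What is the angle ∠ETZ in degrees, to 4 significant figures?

157.0°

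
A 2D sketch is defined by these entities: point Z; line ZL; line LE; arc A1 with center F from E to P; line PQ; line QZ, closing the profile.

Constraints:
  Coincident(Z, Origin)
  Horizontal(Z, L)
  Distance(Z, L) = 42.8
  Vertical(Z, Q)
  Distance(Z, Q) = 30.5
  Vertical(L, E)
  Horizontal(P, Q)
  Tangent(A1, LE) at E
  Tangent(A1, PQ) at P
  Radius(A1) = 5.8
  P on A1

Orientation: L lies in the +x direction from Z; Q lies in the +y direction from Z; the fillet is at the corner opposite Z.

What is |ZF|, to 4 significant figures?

44.49

Z is at the origin; Z and L share the same y with |ZL| = 42.8 and L on the +x side, so L = (42.80, 0.000). Z and Q share the same x with |ZQ| = 30.5 and Q on the +y side, so Q = (0.000, 30.50). The virtual corner opposite Z is at (42.80, 30.50). Since A1 is tangent to LE there, FE ⟂ LE and A1 meets PQ tangentially, so FP is at right angles to PQ, with radius 5.8, so the center F sits 5.8 in from both sides at F = (37.00, 24.70). Then |ZF| = |F − Z| = 44.49.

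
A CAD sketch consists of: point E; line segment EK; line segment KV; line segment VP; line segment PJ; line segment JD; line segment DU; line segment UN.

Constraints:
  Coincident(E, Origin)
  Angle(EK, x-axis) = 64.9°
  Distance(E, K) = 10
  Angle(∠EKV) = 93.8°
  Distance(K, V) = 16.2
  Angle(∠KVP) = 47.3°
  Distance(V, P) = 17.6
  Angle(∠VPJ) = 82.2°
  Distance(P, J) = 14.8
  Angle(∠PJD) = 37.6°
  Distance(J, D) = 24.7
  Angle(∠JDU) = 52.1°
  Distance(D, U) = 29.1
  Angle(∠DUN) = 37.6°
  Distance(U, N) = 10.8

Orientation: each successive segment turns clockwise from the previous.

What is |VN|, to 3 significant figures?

22.9

E is at the origin; EK runs at 64.9° with length 10.0, so K = (4.24, 9.06). ∠EKV = 93.8° gives KV at -21.3° from the x-axis; with |KV| = 16.2, V = (19.3, 3.17). ∠KVP = 47.3° gives VP at -154° from the x-axis; with |VP| = 17.6, P = (3.52, -4.54). ∠VPJ = 82.2° gives PJ at 108° from the x-axis; with |PJ| = 14.8, J = (-1.11, 9.52). ∠PJD = 37.6° gives JD at -34.2° from the x-axis; with |JD| = 24.7, D = (19.3, -4.37). ∠JDU = 52.1° gives DU at -162° from the x-axis; with |DU| = 29.1, U = (-8.37, -13.3). ∠DUN = 37.6° gives UN at 55.5° from the x-axis; with |UN| = 10.8, N = (-2.25, -4.41). Then |VN| = |N − V| = 22.9.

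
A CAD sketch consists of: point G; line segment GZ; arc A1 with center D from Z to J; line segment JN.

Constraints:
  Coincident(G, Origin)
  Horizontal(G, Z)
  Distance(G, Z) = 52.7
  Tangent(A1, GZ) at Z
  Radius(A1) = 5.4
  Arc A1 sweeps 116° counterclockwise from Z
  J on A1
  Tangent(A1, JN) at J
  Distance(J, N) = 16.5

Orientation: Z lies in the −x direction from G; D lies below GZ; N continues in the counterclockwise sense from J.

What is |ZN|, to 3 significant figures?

22.7

G is at the origin; GZ is horizontal with |GZ| = 52.7 and Z on the −x side, so Z = (-52.7, 0.00). Since A1 is tangent to GZ there, DZ ⟂ GZ, so D = Z + (0, -5.4) = (-52.7, -5.40). On A1, Z sits at bearing 90° from D; a 116° counterclockwise sweep puts J at bearing 206°, so J = D + 5.4·(cos 206°, sin 206°) = (-57.6, -7.77). Since A1 is tangent to JN there, DJ ⟂ JN, so JN runs along (−sin 206°, cos 206°); with |JN| = 16.5, N = (-50.3, -22.6). Then |ZN| = |N − Z| = 22.7.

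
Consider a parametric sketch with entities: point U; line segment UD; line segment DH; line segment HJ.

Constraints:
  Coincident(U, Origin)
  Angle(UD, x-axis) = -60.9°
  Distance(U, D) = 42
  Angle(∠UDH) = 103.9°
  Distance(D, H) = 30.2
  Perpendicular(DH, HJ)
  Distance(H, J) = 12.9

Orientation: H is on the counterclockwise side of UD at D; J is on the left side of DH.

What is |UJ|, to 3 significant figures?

49.0

∠UDH = 103.9°, so DH runs at -60.9° + (180° − 103.9°) = 15.2° from the x-axis; with |DH| = 30.2, H = D + 30.2·(cos 15.2°, sin 15.2°) = (49.6, -28.8). DH is perpendicular to HJ; with |HJ| = 12.9 on the left of DH, J = H + 12.9·(-0.262, 0.965) = (46.2, -16.3). Then |UJ| = |J − U| = 49.0.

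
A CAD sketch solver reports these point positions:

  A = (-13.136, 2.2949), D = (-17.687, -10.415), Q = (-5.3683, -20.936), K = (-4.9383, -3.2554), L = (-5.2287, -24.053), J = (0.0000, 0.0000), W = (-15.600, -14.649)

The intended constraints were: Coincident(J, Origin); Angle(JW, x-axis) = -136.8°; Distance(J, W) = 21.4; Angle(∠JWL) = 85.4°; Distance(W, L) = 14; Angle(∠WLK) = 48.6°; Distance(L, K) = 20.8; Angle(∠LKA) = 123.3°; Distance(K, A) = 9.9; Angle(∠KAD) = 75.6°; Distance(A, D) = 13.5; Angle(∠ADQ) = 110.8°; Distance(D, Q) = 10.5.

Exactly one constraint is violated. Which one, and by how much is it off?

Distance(D, Q) = 10.5 — off by 5.70.

J = (0.00, 0.00) ✓; JW at -136.8° ✓; |JW| = 21.40 ✓; ∠JWL = 85.40° ✓; |WL| = 14.00 ✓; ∠WLK = 48.60° ✓; |LK| = 20.80 ✓; ∠LKA = 123.3° ✓; |KA| = 9.900 ✓; ∠KAD = 75.60° ✓; |AD| = 13.50 ✓; ∠ADQ = 110.8° ✓; |DQ| = 16.20 ✗.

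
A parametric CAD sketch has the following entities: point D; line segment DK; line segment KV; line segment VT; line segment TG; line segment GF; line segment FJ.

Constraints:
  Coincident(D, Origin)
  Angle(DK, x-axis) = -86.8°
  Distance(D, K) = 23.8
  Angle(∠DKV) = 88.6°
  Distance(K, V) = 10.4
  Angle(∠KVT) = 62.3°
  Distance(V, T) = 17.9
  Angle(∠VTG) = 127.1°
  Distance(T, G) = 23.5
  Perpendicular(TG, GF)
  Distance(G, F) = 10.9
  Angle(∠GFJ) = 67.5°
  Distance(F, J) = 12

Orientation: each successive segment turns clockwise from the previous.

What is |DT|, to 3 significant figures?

8.08

∠DKV = 88.6° gives KV at -178° from the x-axis; with |KV| = 10.4, V = (-9.07, -24.1). ∠KVT = 62.3° gives VT at 64.1° from the x-axis; with |VT| = 17.9, T = (-1.25, -7.99). Then |DT| = |T − D| = 8.08.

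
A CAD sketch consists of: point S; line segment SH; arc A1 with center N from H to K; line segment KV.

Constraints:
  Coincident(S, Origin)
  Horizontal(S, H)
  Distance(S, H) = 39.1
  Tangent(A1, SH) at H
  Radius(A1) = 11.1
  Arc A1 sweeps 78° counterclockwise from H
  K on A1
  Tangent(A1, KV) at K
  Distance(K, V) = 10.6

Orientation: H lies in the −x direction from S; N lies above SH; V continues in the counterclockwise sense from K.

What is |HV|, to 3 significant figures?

23.2

S is at the origin; SH is horizontal with |SH| = 39.1 and H on the −x side, so H = (-39.1, 0.00). Since A1 is tangent to SH there, NH ⟂ SH, so N = H + (0, 11.1) = (-39.1, 11.1). On A1, H sits at bearing -90° from N; a 78° counterclockwise sweep puts K at bearing -12°, so K = N + 11.1·(cos -12°, sin -12°) = (-28.2, 8.79). A1 meets KV tangentially, so NK is at right angles to KV, so KV runs along (−sin -12°, cos -12°); with |KV| = 10.6, V = (-26.0, 19.2). Then |HV| = |V − H| = 23.2.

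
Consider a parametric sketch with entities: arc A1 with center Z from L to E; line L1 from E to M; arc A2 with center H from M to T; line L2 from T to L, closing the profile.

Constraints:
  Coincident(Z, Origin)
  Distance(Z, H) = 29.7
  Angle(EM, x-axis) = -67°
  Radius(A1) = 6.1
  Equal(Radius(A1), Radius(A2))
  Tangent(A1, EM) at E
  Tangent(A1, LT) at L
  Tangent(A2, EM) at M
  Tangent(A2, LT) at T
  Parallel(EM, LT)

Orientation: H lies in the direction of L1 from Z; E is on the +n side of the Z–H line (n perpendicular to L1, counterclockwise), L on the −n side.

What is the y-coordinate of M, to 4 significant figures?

-24.96

The slot axis is L1's direction at -67.0°, so u = (cos -67.0°, sin -67.0°) = (0.3907, -0.9205) and n = (−sin -67.0°, cos -67.0°) = (0.9205, 0.3907). Z is at the origin and H lies 29.7 along u from Z, so H = 29.7·u = (11.60, -27.34). Tangency of A1 to both parallel lines with radius 6.1 puts E and L at Z ± 6.1·n: E = (5.615, 2.383), L = (-5.615, -2.383). Equal radii place M and T the same way about H: M = H + 6.1·n = (17.22, -24.96), T = H − 6.1·n = (5.990, -29.72). So M.y = -24.96.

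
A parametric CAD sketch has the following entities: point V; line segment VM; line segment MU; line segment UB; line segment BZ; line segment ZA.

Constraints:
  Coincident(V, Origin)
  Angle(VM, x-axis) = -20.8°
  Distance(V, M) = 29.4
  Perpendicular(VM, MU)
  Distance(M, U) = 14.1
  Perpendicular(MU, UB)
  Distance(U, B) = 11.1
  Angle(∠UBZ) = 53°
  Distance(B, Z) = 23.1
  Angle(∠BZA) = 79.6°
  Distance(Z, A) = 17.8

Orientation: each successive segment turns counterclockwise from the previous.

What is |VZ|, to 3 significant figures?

32.5

The perpendicularity gives UB at right angles to MU, so UB runs at 159°; with |UB| = 11.1, B = (22.1, 6.68). ∠UBZ = 53.0° gives BZ at -73.8° from the x-axis; with |BZ| = 23.1, Z = (28.6, -15.5). Then |VZ| = |Z − V| = 32.5.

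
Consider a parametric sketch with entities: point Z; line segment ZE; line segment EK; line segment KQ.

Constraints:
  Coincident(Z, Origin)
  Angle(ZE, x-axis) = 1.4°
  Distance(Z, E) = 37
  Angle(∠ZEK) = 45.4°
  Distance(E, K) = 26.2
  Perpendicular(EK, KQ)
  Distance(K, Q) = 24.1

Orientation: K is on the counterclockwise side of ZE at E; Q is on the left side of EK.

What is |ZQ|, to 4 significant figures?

2.256

∠ZEK = 45.4°, so EK runs at 1.4° + (180° − 45.4°) = 136.0° from the x-axis; with |EK| = 26.2, K = E + 26.2·(cos 136.0°, sin 136.0°) = (18.14, 19.10). The perpendicularity gives KQ at right angles to EK; with |KQ| = 24.1 on the left of EK, Q = K + 24.1·(-0.6947, -0.7193) = (1.401, 1.768). Then |ZQ| = |Q − Z| = 2.256.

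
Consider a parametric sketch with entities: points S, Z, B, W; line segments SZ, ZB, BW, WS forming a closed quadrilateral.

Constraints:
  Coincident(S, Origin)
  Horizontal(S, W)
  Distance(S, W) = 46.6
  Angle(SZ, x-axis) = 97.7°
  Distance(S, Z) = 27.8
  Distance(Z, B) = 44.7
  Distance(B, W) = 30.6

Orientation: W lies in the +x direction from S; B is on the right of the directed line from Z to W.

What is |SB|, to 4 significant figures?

21.48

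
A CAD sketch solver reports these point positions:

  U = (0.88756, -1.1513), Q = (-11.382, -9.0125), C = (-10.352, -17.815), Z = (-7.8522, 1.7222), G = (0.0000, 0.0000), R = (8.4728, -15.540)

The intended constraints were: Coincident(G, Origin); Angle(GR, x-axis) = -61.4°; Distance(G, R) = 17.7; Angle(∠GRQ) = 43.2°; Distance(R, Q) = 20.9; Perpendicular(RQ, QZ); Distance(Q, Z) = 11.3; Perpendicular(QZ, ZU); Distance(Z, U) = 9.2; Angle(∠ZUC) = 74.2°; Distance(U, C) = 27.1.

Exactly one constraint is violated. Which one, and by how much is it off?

Distance(U, C) = 27.1 — off by 7.00.

G = (0.00, 0.00) ✓; GR at -61.40° ✓; |GR| = 17.70 ✓; ∠GRQ = 43.20° ✓; |RQ| = 20.90 ✓; ∠(RQ, QZ) = 90.00° ✓; |QZ| = 11.30 ✓; ∠(QZ, ZU) = 90.00° ✓; |ZU| = 9.200 ✓; ∠ZUC = 74.20° ✓; |UC| = 20.10 ✗.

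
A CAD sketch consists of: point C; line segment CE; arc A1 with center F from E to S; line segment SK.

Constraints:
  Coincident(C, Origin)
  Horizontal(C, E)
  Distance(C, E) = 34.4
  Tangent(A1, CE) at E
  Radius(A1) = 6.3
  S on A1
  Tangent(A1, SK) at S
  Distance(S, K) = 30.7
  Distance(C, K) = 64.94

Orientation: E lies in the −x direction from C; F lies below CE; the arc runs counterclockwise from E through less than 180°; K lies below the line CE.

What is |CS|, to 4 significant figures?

38.93

Checks: |FS| = 6.300 ✓; ∠(FS, SK) = 90.00° ✓; |SK| = 30.70 ✓; |CK| = 64.94 ✓.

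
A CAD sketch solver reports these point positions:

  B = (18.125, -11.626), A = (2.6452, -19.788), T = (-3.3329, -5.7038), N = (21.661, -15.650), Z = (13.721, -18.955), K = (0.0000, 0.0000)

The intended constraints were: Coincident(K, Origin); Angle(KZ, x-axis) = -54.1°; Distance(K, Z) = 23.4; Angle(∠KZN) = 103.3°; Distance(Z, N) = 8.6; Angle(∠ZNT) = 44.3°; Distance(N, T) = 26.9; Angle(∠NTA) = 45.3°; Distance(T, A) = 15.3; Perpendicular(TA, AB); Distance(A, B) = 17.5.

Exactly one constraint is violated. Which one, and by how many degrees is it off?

Perpendicular(TA, AB) — off by 4.80°.

K = (0.00, 0.00) ✓; KZ at -54.10° ✓; |KZ| = 23.40 ✓; ∠KZN = 103.3° ✓; |ZN| = 8.600 ✓; ∠ZNT = 44.30° ✓; |NT| = 26.90 ✓; ∠NTA = 45.30° ✓; |TA| = 15.30 ✓; ∠(TA, AB) = 94.80° ✗; |AB| = 17.50 ✓.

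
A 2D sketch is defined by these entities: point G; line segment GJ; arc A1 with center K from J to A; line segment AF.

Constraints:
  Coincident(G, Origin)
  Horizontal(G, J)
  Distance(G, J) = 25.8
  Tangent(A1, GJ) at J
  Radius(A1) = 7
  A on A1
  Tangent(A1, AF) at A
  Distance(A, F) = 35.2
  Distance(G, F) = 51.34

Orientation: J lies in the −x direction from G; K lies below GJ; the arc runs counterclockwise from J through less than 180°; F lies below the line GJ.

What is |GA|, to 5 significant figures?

33.678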